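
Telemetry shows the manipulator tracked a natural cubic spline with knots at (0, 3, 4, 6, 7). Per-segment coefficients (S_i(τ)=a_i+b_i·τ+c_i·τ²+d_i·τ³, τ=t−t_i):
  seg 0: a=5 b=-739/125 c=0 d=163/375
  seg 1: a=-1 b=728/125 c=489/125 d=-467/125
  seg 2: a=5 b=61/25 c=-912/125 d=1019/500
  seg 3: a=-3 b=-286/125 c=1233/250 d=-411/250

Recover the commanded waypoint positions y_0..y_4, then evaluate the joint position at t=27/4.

y_0=5 y_1=-1 y_2=5 y_3=-3 y_4=-2
S(27/4) = -8433/3200

y_0 = S_0(0) = a_0 = 5
y_1 = S_1(0) = a_1 = -1
y_2 = S_2(0) = a_2 = 5
y_3 = S_3(0) = a_3 = -3
y_4 = S_3(1) = -2
t_q=27/4 is in segment 3 (τ=3/4); S_3(τ)=-8433/3200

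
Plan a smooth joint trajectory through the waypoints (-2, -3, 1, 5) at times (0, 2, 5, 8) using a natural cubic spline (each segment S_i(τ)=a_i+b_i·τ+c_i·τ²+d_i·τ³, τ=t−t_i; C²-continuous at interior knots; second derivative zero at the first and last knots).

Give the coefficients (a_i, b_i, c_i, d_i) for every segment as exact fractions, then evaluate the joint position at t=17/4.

  seg 0: a=-2 b=-199/222 c=0 d=11/111
  seg 1: a=-3 b=65/222 c=22/37 d=-55/666
  seg 2: a=1 b=181/111 c=-11/74 d=11/666
S(17/4) = -1287/4736

Δ: Δ0=-1/2, Δ1=4/3, Δ2=4/3
row 1: diag=10, rhs=11; c'=3/10, d'=11/10
row 2: denom=12−3·3/10=111/10; d'=(0−3·11/10)/(111/10)=-11/37
back: M2=-11/37
back: M1=11/10−3/10·-11/37=44/37
M: M0=0, M1=44/37, M2=-11/37, M3=0
seg 0: a=-2, c=M0/2=0, d=(M1−M0)/(6·2)=11/111, b=Δ0−h0·(2M0+M1)/6=-199/222
seg 1: a=-3, c=M1/2=22/37, d=(M2−M1)/(6·3)=-55/666, b=Δ1−h1·(2M1+M2)/6=65/222
seg 2: a=1, c=M2/2=-11/74, d=(M3−M2)/(6·3)=11/666, b=Δ2−h2·(2M2+M3)/6=181/111
t_q=17/4 → seg 1, τ=9/4; S=-3+65/222·τ+22/37·τ²+-55/666·τ³=-1287/4736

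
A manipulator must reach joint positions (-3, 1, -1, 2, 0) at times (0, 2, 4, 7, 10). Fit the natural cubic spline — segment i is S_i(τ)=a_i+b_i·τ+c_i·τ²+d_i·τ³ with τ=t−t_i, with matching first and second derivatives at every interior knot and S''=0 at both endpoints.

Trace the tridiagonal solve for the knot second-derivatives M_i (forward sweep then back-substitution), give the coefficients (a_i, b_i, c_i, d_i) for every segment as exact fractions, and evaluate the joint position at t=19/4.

Δ: Δ0=2, Δ1=-1, Δ2=1, Δ3=-2/3
row 1: diag=8, rhs=-18; c'=1/4, d'=-9/4
row 2: denom=10−2·1/4=19/2; d'=(12−2·-9/4)/(19/2)=33/19
row 3: denom=12−3·6/19=210/19; d'=(-10−3·33/19)/(210/19)=-289/210
back: M3=-289/210
back: M2=33/19−6/19·-289/210=76/35
back: M1=-9/4−1/4·76/35=-391/140
M: M0=0, M1=-391/140, M2=76/35, M3=-289/210, M4=0
seg 0: a=-3, c=M0/2=0, d=(M1−M0)/(6·2)=-391/1680, b=Δ0−h0·(2M0+M1)/6=1231/420
seg 1: a=1, c=M1/2=-391/280, d=(M2−M1)/(6·2)=139/336, b=Δ1−h1·(2M1+M2)/6=29/210
seg 2: a=-1, c=M2/2=38/35, d=(M3−M2)/(6·3)=-149/756, b=Δ2−h2·(2M2+M3)/6=-29/60
seg 3: a=2, c=M3/2=-289/420, d=(M4−M3)/(6·3)=289/3780, b=Δ3−h3·(2M3+M4)/6=149/210
t_q=19/4 → seg 2, τ=3/4; S=-1+-29/60·τ+38/35·τ²+-149/756·τ³=-7481/8960

  seg 0: a=-3 b=1231/420 c=0 d=-391/1680
  seg 1: a=1 b=29/210 c=-391/280 d=139/336
  seg 2: a=-1 b=-29/60 c=38/35 d=-149/756
  seg 3: a=2 b=149/210 c=-289/420 d=289/3780
S(19/4) = -7481/8960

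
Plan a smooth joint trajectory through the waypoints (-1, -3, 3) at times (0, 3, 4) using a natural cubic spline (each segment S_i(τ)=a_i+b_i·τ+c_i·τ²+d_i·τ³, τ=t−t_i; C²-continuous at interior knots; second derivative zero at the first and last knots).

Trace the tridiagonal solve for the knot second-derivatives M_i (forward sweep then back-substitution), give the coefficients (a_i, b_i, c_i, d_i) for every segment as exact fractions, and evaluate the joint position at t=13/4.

Δ: Δ0=-2/3, Δ1=6
row 1: diag=8, rhs=40; c'=1/8, d'=5
back: M1=5
M: M0=0, M1=5, M2=0
seg 0: a=-1, c=M0/2=0, d=(M1−M0)/(6·3)=5/18, b=Δ0−h0·(2M0+M1)/6=-19/6
seg 1: a=-3, c=M1/2=5/2, d=(M2−M1)/(6·1)=-5/6, b=Δ1−h1·(2M1+M2)/6=13/3
t_q=13/4 → seg 1, τ=1/4; S=-3+13/3·τ+5/2·τ²+-5/6·τ³=-227/128

  seg 0: a=-1 b=-19/6 c=0 d=5/18
  seg 1: a=-3 b=13/3 c=5/2 d=-5/6
S(13/4) = -227/128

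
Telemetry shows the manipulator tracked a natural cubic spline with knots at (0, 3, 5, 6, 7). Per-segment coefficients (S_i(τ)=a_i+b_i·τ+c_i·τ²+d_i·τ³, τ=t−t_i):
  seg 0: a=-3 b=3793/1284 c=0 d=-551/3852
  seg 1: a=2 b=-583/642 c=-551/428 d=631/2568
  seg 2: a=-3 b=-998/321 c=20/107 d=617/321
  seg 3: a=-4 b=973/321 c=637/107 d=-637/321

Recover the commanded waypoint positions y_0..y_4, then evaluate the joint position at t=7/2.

y_0 = S_0(0) = a_0 = -3
y_1 = S_1(0) = a_1 = 2
y_2 = S_2(0) = a_2 = -3
y_3 = S_3(0) = a_3 = -4
y_4 = S_3(1) = 3
t_q=7/2 is in segment 1 (τ=1/2); S_1(τ)=8593/6848

y_0=-3 y_1=2 y_2=-3 y_3=-4 y_4=3
S(7/2) = 8593/6848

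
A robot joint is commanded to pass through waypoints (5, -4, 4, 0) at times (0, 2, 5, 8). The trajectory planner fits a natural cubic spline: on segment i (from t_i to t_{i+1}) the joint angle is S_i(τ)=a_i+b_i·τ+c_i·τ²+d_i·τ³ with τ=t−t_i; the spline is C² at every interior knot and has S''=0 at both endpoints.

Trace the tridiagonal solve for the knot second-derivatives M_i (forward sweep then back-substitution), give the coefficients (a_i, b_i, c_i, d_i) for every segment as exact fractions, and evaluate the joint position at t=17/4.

  seg 0: a=5 b=-1391/222 c=0 d=49/111
  seg 1: a=-4 b=-215/222 c=98/37 d=-319/666
  seg 2: a=4 b=221/111 c=-123/74 d=41/222
S(17/4) = 8401/4736

Δ: Δ0=-9/2, Δ1=8/3, Δ2=-4/3
row 1: diag=10, rhs=43; c'=3/10, d'=43/10
row 2: denom=12−3·3/10=111/10; d'=(-24−3·43/10)/(111/10)=-123/37
back: M2=-123/37
back: M1=43/10−3/10·-123/37=196/37
M: M0=0, M1=196/37, M2=-123/37, M3=0
seg 0: a=5, c=M0/2=0, d=(M1−M0)/(6·2)=49/111, b=Δ0−h0·(2M0+M1)/6=-1391/222
seg 1: a=-4, c=M1/2=98/37, d=(M2−M1)/(6·3)=-319/666, b=Δ1−h1·(2M1+M2)/6=-215/222
seg 2: a=4, c=M2/2=-123/74, d=(M3−M2)/(6·3)=41/222, b=Δ2−h2·(2M2+M3)/6=221/111
t_q=17/4 → seg 1, τ=9/4; S=-4+-215/222·τ+98/37·τ²+-319/666·τ³=8401/4736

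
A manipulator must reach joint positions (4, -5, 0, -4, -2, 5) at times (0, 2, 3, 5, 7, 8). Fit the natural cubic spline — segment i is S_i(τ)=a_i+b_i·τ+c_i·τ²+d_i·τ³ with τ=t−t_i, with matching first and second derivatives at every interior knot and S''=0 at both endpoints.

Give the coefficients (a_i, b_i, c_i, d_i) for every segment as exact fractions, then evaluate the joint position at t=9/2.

  seg 0: a=4 b=-5741/698 c=0 d=325/349
  seg 1: a=-5 b=2059/698 c=1950/349 d=-2469/698
  seg 2: a=0 b=1226/349 c=-3507/698 d=1583/1396
  seg 3: a=-4 b=-1039/349 c=621/349 d=73/698
  seg 4: a=-2 b=1883/349 c=840/349 d=-280/349
S(9/2) = -24663/11168

Δ: Δ0=-9/2, Δ1=5, Δ2=-2, Δ3=1, Δ4=7
row 1: diag=6, rhs=57; c'=1/6, d'=19/2
row 2: denom=6−1·1/6=35/6; d'=(-42−1·19/2)/(35/6)=-309/35
row 3: denom=8−2·12/35=256/35; d'=(18−2·-309/35)/(256/35)=39/8
row 4: denom=6−2·35/128=349/64; d'=(36−2·39/8)/(349/64)=1680/349
back: M4=1680/349
back: M3=39/8−35/128·1680/349=1242/349
back: M2=-309/35−12/35·1242/349=-3507/349
back: M1=19/2−1/6·-3507/349=3900/349
M: M0=0, M1=3900/349, M2=-3507/349, M3=1242/349, M4=1680/349, M5=0
seg 0: a=4, c=M0/2=0, d=(M1−M0)/(6·2)=325/349, b=Δ0−h0·(2M0+M1)/6=-5741/698
seg 1: a=-5, c=M1/2=1950/349, d=(M2−M1)/(6·1)=-2469/698, b=Δ1−h1·(2M1+M2)/6=2059/698
seg 2: a=0, c=M2/2=-3507/698, d=(M3−M2)/(6·2)=1583/1396, b=Δ2−h2·(2M2+M3)/6=1226/349
seg 3: a=-4, c=M3/2=621/349, d=(M4−M3)/(6·2)=73/698, b=Δ3−h3·(2M3+M4)/6=-1039/349
seg 4: a=-2, c=M4/2=840/349, d=(M5−M4)/(6·1)=-280/349, b=Δ4−h4·(2M4+M5)/6=1883/349
t_q=9/2 → seg 2, τ=3/2; S=0+1226/349·τ+-3507/698·τ²+1583/1396·τ³=-24663/11168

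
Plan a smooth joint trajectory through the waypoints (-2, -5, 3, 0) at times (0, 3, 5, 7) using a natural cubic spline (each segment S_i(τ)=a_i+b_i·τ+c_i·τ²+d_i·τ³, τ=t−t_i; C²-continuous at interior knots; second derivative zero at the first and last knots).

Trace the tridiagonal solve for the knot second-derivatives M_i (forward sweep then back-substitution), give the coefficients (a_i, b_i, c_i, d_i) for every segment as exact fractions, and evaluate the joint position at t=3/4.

Δ: Δ0=-1, Δ1=4, Δ2=-3/2
row 1: diag=10, rhs=30; c'=1/5, d'=3
row 2: denom=8−2·1/5=38/5; d'=(-33−2·3)/(38/5)=-195/38
back: M2=-195/38
back: M1=3−1/5·-195/38=153/38
M: M0=0, M1=153/38, M2=-195/38, M3=0
seg 0: a=-2, c=M0/2=0, d=(M1−M0)/(6·3)=17/76, b=Δ0−h0·(2M0+M1)/6=-229/76
seg 1: a=-5, c=M1/2=153/76, d=(M2−M1)/(6·2)=-29/38, b=Δ1−h1·(2M1+M2)/6=115/38
seg 2: a=3, c=M2/2=-195/76, d=(M3−M2)/(6·2)=65/152, b=Δ2−h2·(2M2+M3)/6=73/38
t_q=3/4 → seg 0, τ=3/4; S=-2+-229/76·τ+0·τ²+17/76·τ³=-20261/4864

  seg 0: a=-2 b=-229/76 c=0 d=17/76
  seg 1: a=-5 b=115/38 c=153/76 d=-29/38
  seg 2: a=3 b=73/38 c=-195/76 d=65/152
S(3/4) = -20261/4864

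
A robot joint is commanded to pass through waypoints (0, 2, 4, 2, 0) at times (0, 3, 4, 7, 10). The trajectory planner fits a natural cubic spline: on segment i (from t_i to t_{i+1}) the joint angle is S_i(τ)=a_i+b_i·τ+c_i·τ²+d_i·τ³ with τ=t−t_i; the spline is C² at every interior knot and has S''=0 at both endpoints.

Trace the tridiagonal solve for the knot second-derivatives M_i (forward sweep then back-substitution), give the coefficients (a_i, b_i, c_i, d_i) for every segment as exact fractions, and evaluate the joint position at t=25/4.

  seg 0: a=0 b=1/57 c=0 d=37/513
  seg 1: a=2 b=112/57 c=37/57 d=-35/57
  seg 2: a=4 b=27/19 c=-68/57 d=85/513
  seg 3: a=2 b=-24/19 c=17/57 d=-17/513
S(25/4) = 3703/1216

Δ: Δ0=2/3, Δ1=2, Δ2=-2/3, Δ3=-2/3
row 1: diag=8, rhs=8; c'=1/8, d'=1
row 2: denom=8−1·1/8=63/8; d'=(-16−1·1)/(63/8)=-136/63
row 3: denom=12−3·8/21=76/7; d'=(0−3·-136/63)/(76/7)=34/57
back: M3=34/57
back: M2=-136/63−8/21·34/57=-136/57
back: M1=1−1/8·-136/57=74/57
M: M0=0, M1=74/57, M2=-136/57, M3=34/57, M4=0
seg 0: a=0, c=M0/2=0, d=(M1−M0)/(6·3)=37/513, b=Δ0−h0·(2M0+M1)/6=1/57
seg 1: a=2, c=M1/2=37/57, d=(M2−M1)/(6·1)=-35/57, b=Δ1−h1·(2M1+M2)/6=112/57
seg 2: a=4, c=M2/2=-68/57, d=(M3−M2)/(6·3)=85/513, b=Δ2−h2·(2M2+M3)/6=27/19
seg 3: a=2, c=M3/2=17/57, d=(M4−M3)/(6·3)=-17/513, b=Δ3−h3·(2M3+M4)/6=-24/19
t_q=25/4 → seg 2, τ=9/4; S=4+27/19·τ+-68/57·τ²+85/513·τ³=3703/1216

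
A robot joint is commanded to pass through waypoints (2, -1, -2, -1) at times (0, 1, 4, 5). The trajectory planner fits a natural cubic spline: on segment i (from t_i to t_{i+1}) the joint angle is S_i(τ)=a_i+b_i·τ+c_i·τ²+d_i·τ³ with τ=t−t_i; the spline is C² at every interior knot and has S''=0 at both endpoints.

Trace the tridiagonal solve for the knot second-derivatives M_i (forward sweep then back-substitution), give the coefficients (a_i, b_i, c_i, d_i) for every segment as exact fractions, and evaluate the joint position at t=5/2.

Δ: Δ0=-3, Δ1=-1/3, Δ2=1
row 1: diag=8, rhs=16; c'=3/8, d'=2
row 2: denom=8−3·3/8=55/8; d'=(8−3·2)/(55/8)=16/55
back: M2=16/55
back: M1=2−3/8·16/55=104/55
M: M0=0, M1=104/55, M2=16/55, M3=0
seg 0: a=2, c=M0/2=0, d=(M1−M0)/(6·1)=52/165, b=Δ0−h0·(2M0+M1)/6=-547/165
seg 1: a=-1, c=M1/2=52/55, d=(M2−M1)/(6·3)=-4/45, b=Δ1−h1·(2M1+M2)/6=-391/165
seg 2: a=-2, c=M2/2=8/55, d=(M3−M2)/(6·1)=-8/165, b=Δ2−h2·(2M2+M3)/6=149/165
t_q=5/2 → seg 1, τ=3/2; S=-1+-391/165·τ+52/55·τ²+-4/45·τ³=-30/11

  seg 0: a=2 b=-547/165 c=0 d=52/165
  seg 1: a=-1 b=-391/165 c=52/55 d=-4/45
  seg 2: a=-2 b=149/165 c=8/55 d=-8/165
S(5/2) = -30/11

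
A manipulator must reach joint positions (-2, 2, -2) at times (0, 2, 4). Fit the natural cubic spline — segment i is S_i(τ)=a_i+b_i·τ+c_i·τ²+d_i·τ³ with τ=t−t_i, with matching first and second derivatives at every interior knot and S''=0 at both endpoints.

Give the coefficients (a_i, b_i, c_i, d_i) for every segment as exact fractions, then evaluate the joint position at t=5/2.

Δ: Δ0=2, Δ1=-2
row 1: diag=8, rhs=-24; c'=1/4, d'=-3
back: M1=-3
M: M0=0, M1=-3, M2=0
seg 0: a=-2, c=M0/2=0, d=(M1−M0)/(6·2)=-1/4, b=Δ0−h0·(2M0+M1)/6=3
seg 1: a=2, c=M1/2=-3/2, d=(M2−M1)/(6·2)=1/4, b=Δ1−h1·(2M1+M2)/6=0
t_q=5/2 → seg 1, τ=1/2; S=2+0·τ+-3/2·τ²+1/4·τ³=53/32

  seg 0: a=-2 b=3 c=0 d=-1/4
  seg 1: a=2 b=0 c=-3/2 d=1/4
S(5/2) = 53/32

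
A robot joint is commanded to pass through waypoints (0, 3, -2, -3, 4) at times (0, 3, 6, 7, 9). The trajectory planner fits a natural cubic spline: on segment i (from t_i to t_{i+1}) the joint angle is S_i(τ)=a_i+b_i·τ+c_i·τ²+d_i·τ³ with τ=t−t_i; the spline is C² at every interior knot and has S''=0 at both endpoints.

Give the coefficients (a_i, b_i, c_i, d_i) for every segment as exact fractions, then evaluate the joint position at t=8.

Δ: Δ0=1, Δ1=-5/3, Δ2=-1, Δ3=7/2
row 1: diag=12, rhs=-16; c'=1/4, d'=-4/3
row 2: denom=8−3·1/4=29/4; d'=(4−3·-4/3)/(29/4)=32/29
row 3: denom=6−1·4/29=170/29; d'=(27−1·32/29)/(170/29)=751/170
back: M3=751/170
back: M2=32/29−4/29·751/170=42/85
back: M1=-4/3−1/4·42/85=-743/510
M: M0=0, M1=-743/510, M2=42/85, M3=751/170, M4=0
seg 0: a=0, c=M0/2=0, d=(M1−M0)/(6·3)=-743/9180, b=Δ0−h0·(2M0+M1)/6=1763/1020
seg 1: a=3, c=M1/2=-743/1020, d=(M2−M1)/(6·3)=199/1836, b=Δ1−h1·(2M1+M2)/6=-233/510
seg 2: a=-2, c=M2/2=21/85, d=(M3−M2)/(6·1)=667/1020, b=Δ2−h2·(2M2+M3)/6=-1939/1020
seg 3: a=-3, c=M3/2=751/340, d=(M4−M3)/(6·2)=-751/2040, b=Δ3−h3·(2M3+M4)/6=283/510
t_q=8 → seg 3, τ=1; S=-3+283/510·τ+751/340·τ²+-751/2040·τ³=-411/680

  seg 0: a=0 b=1763/1020 c=0 d=-743/9180
  seg 1: a=3 b=-233/510 c=-743/1020 d=199/1836
  seg 2: a=-2 b=-1939/1020 c=21/85 d=667/1020
  seg 3: a=-3 b=283/510 c=751/340 d=-751/2040
S(8) = -411/680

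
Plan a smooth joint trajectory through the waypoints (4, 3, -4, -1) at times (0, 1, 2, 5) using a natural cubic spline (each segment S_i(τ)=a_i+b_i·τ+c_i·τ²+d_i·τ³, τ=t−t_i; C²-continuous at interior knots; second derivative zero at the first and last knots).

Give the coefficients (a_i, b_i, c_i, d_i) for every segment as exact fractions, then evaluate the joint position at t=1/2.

  seg 0: a=4 b=25/31 c=0 d=-56/31
  seg 1: a=3 b=-143/31 c=-168/31 d=94/31
  seg 2: a=-4 b=-197/31 c=114/31 d=-38/93
S(1/2) = 259/62

Δ: Δ0=-1, Δ1=-7, Δ2=1
row 1: diag=4, rhs=-36; c'=1/4, d'=-9
row 2: denom=8−1·1/4=31/4; d'=(48−1·-9)/(31/4)=228/31
back: M2=228/31
back: M1=-9−1/4·228/31=-336/31
M: M0=0, M1=-336/31, M2=228/31, M3=0
seg 0: a=4, c=M0/2=0, d=(M1−M0)/(6·1)=-56/31, b=Δ0−h0·(2M0+M1)/6=25/31
seg 1: a=3, c=M1/2=-168/31, d=(M2−M1)/(6·1)=94/31, b=Δ1−h1·(2M1+M2)/6=-143/31
seg 2: a=-4, c=M2/2=114/31, d=(M3−M2)/(6·3)=-38/93, b=Δ2−h2·(2M2+M3)/6=-197/31
t_q=1/2 → seg 0, τ=1/2; S=4+25/31·τ+0·τ²+-56/31·τ³=259/62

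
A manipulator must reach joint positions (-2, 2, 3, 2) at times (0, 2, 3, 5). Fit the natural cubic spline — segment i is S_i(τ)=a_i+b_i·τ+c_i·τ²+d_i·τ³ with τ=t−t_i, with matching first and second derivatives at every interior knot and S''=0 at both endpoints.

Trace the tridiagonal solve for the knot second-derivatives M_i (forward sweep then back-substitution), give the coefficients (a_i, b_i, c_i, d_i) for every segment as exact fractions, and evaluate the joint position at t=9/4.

Δ: Δ0=2, Δ1=1, Δ2=-1/2
row 1: diag=6, rhs=-6; c'=1/6, d'=-1
row 2: denom=6−1·1/6=35/6; d'=(-9−1·-1)/(35/6)=-48/35
back: M2=-48/35
back: M1=-1−1/6·-48/35=-27/35
M: M0=0, M1=-27/35, M2=-48/35, M3=0
seg 0: a=-2, c=M0/2=0, d=(M1−M0)/(6·2)=-9/140, b=Δ0−h0·(2M0+M1)/6=79/35
seg 1: a=2, c=M1/2=-27/70, d=(M2−M1)/(6·1)=-1/10, b=Δ1−h1·(2M1+M2)/6=52/35
seg 2: a=3, c=M2/2=-24/35, d=(M3−M2)/(6·2)=4/35, b=Δ2−h2·(2M2+M3)/6=29/70
t_q=9/4 → seg 1, τ=1/4; S=2+52/35·τ+-27/70·τ²+-1/10·τ³=10509/4480

  seg 0: a=-2 b=79/35 c=0 d=-9/140
  seg 1: a=2 b=52/35 c=-27/70 d=-1/10
  seg 2: a=3 b=29/70 c=-24/35 d=4/35
S(9/4) = 10509/4480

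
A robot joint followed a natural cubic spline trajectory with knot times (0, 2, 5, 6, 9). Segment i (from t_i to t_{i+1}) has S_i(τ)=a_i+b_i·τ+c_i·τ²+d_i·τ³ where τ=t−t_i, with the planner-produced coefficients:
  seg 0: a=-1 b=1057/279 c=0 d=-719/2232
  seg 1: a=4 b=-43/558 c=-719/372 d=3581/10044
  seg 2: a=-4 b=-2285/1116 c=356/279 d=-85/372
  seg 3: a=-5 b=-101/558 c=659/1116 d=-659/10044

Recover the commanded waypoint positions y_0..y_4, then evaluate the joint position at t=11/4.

y_0 = S_0(0) = a_0 = -1
y_1 = S_1(0) = a_1 = 4
y_2 = S_2(0) = a_2 = -4
y_3 = S_3(0) = a_3 = -5
y_4 = S_3(3) = -2
t_q=11/4 is in segment 1 (τ=3/4); S_1(τ)=23851/7936

y_0=-1 y_1=4 y_2=-4 y_3=-5 y_4=-2
S(11/4) = 23851/7936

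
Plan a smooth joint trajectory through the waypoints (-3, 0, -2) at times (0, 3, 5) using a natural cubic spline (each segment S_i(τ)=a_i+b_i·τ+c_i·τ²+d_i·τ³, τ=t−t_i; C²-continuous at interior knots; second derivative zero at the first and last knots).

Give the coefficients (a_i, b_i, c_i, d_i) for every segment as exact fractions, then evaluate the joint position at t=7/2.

  seg 0: a=-3 b=8/5 c=0 d=-1/15
  seg 1: a=0 b=-1/5 c=-3/5 d=1/10
S(7/2) = -19/80

Δ: Δ0=1, Δ1=-1
row 1: diag=10, rhs=-12; c'=1/5, d'=-6/5
back: M1=-6/5
M: M0=0, M1=-6/5, M2=0
seg 0: a=-3, c=M0/2=0, d=(M1−M0)/(6·3)=-1/15, b=Δ0−h0·(2M0+M1)/6=8/5
seg 1: a=0, c=M1/2=-3/5, d=(M2−M1)/(6·2)=1/10, b=Δ1−h1·(2M1+M2)/6=-1/5
t_q=7/2 → seg 1, τ=1/2; S=0+-1/5·τ+-3/5·τ²+1/10·τ³=-19/80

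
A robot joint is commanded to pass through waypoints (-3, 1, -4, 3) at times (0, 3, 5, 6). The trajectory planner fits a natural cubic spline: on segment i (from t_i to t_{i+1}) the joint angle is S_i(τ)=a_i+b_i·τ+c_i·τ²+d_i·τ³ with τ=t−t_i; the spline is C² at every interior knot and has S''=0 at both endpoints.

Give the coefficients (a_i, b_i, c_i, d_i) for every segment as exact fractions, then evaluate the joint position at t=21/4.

  seg 0: a=-3 b=43/12 c=0 d=-1/4
  seg 1: a=1 b=-19/6 c=-9/4 d=31/24
  seg 2: a=-4 b=10/3 c=11/2 d=-11/6
S(21/4) = -365/128

Δ: Δ0=4/3, Δ1=-5/2, Δ2=7
row 1: diag=10, rhs=-23; c'=1/5, d'=-23/10
row 2: denom=6−2·1/5=28/5; d'=(57−2·-23/10)/(28/5)=11
back: M2=11
back: M1=-23/10−1/5·11=-9/2
M: M0=0, M1=-9/2, M2=11, M3=0
seg 0: a=-3, c=M0/2=0, d=(M1−M0)/(6·3)=-1/4, b=Δ0−h0·(2M0+M1)/6=43/12
seg 1: a=1, c=M1/2=-9/4, d=(M2−M1)/(6·2)=31/24, b=Δ1−h1·(2M1+M2)/6=-19/6
seg 2: a=-4, c=M2/2=11/2, d=(M3−M2)/(6·1)=-11/6, b=Δ2−h2·(2M2+M3)/6=10/3
t_q=21/4 → seg 2, τ=1/4; S=-4+10/3·τ+11/2·τ²+-11/6·τ³=-365/128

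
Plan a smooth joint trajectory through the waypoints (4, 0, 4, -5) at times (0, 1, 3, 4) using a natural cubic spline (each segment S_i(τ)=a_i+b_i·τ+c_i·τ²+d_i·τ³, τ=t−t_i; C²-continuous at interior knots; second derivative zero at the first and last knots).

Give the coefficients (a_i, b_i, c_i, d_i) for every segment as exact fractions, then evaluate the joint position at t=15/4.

  seg 0: a=4 b=-93/16 c=0 d=29/16
  seg 1: a=0 b=-3/8 c=87/16 d=-17/8
  seg 2: a=4 b=-33/8 c=-117/16 d=39/16
S(15/4) = -2231/1024

Δ: Δ0=-4, Δ1=2, Δ2=-9
row 1: diag=6, rhs=36; c'=1/3, d'=6
row 2: denom=6−2·1/3=16/3; d'=(-66−2·6)/(16/3)=-117/8
back: M2=-117/8
back: M1=6−1/3·-117/8=87/8
M: M0=0, M1=87/8, M2=-117/8, M3=0
seg 0: a=4, c=M0/2=0, d=(M1−M0)/(6·1)=29/16, b=Δ0−h0·(2M0+M1)/6=-93/16
seg 1: a=0, c=M1/2=87/16, d=(M2−M1)/(6·2)=-17/8, b=Δ1−h1·(2M1+M2)/6=-3/8
seg 2: a=4, c=M2/2=-117/16, d=(M3−M2)/(6·1)=39/16, b=Δ2−h2·(2M2+M3)/6=-33/8
t_q=15/4 → seg 2, τ=3/4; S=4+-33/8·τ+-117/16·τ²+39/16·τ³=-2231/1024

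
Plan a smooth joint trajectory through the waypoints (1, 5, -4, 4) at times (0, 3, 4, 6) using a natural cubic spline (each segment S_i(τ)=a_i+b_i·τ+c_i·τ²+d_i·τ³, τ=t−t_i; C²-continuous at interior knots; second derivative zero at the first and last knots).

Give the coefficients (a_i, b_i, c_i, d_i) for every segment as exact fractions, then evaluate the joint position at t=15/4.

  seg 0: a=1 b=863/141 c=0 d=-25/47
  seg 1: a=5 b=-1162/141 c=-225/47 d=568/141
  seg 2: a=-4 b=-808/141 c=343/47 d=-343/282
S(15/4) = -1635/752

Δ: Δ0=4/3, Δ1=-9, Δ2=4
row 1: diag=8, rhs=-62; c'=1/8, d'=-31/4
row 2: denom=6−1·1/8=47/8; d'=(78−1·-31/4)/(47/8)=686/47
back: M2=686/47
back: M1=-31/4−1/8·686/47=-450/47
M: M0=0, M1=-450/47, M2=686/47, M3=0
seg 0: a=1, c=M0/2=0, d=(M1−M0)/(6·3)=-25/47, b=Δ0−h0·(2M0+M1)/6=863/141
seg 1: a=5, c=M1/2=-225/47, d=(M2−M1)/(6·1)=568/141, b=Δ1−h1·(2M1+M2)/6=-1162/141
seg 2: a=-4, c=M2/2=343/47, d=(M3−M2)/(6·2)=-343/282, b=Δ2−h2·(2M2+M3)/6=-808/141
t_q=15/4 → seg 1, τ=3/4; S=5+-1162/141·τ+-225/47·τ²+568/141·τ³=-1635/752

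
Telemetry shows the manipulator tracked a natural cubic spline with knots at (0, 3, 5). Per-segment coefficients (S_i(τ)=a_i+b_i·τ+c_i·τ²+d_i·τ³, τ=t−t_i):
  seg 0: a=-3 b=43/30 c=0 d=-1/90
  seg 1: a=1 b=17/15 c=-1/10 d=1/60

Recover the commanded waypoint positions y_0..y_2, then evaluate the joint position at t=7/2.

y_0 = S_0(0) = a_0 = -3
y_1 = S_1(0) = a_1 = 1
y_2 = S_1(2) = 3
t_q=7/2 is in segment 1 (τ=1/2); S_1(τ)=247/160

y_0=-3 y_1=1 y_2=3
S(7/2) = 247/160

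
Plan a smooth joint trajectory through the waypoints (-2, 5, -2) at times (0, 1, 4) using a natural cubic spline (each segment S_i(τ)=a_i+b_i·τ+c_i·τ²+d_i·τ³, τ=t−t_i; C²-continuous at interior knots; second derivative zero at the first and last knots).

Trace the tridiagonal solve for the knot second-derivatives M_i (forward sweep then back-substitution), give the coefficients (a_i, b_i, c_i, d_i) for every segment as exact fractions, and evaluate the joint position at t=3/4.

Δ: Δ0=7, Δ1=-7/3
row 1: diag=8, rhs=-56; c'=3/8, d'=-7
back: M1=-7
M: M0=0, M1=-7, M2=0
seg 0: a=-2, c=M0/2=0, d=(M1−M0)/(6·1)=-7/6, b=Δ0−h0·(2M0+M1)/6=49/6
seg 1: a=5, c=M1/2=-7/2, d=(M2−M1)/(6·3)=7/18, b=Δ1−h1·(2M1+M2)/6=14/3
t_q=3/4 → seg 0, τ=3/4; S=-2+49/6·τ+0·τ²+-7/6·τ³=465/128

  seg 0: a=-2 b=49/6 c=0 d=-7/6
  seg 1: a=5 b=14/3 c=-7/2 d=7/18
S(3/4) = 465/128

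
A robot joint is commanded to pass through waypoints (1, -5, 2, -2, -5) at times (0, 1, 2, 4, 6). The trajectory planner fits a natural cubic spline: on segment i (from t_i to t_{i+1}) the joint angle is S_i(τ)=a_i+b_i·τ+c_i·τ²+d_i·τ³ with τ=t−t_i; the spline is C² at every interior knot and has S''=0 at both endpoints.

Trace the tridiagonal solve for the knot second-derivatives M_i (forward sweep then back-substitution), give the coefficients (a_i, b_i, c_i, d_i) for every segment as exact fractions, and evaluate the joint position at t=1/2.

  seg 0: a=1 b=-551/56 c=0 d=215/56
  seg 1: a=-5 b=47/28 c=645/56 d=-347/56
  seg 2: a=2 b=49/8 c=-99/14 d=337/224
  seg 3: a=-2 b=-115/28 c=219/112 d=-73/224
S(1/2) = -1541/448

Δ: Δ0=-6, Δ1=7, Δ2=-2, Δ3=-3/2
row 1: diag=4, rhs=78; c'=1/4, d'=39/2
row 2: denom=6−1·1/4=23/4; d'=(-54−1·39/2)/(23/4)=-294/23
row 3: denom=8−2·8/23=168/23; d'=(3−2·-294/23)/(168/23)=219/56
back: M3=219/56
back: M2=-294/23−8/23·219/56=-99/7
back: M1=39/2−1/4·-99/7=645/28
M: M0=0, M1=645/28, M2=-99/7, M3=219/56, M4=0
seg 0: a=1, c=M0/2=0, d=(M1−M0)/(6·1)=215/56, b=Δ0−h0·(2M0+M1)/6=-551/56
seg 1: a=-5, c=M1/2=645/56, d=(M2−M1)/(6·1)=-347/56, b=Δ1−h1·(2M1+M2)/6=47/28
seg 2: a=2, c=M2/2=-99/14, d=(M3−M2)/(6·2)=337/224, b=Δ2−h2·(2M2+M3)/6=49/8
seg 3: a=-2, c=M3/2=219/112, d=(M4−M3)/(6·2)=-73/224, b=Δ3−h3·(2M3+M4)/6=-115/28
t_q=1/2 → seg 0, τ=1/2; S=1+-551/56·τ+0·τ²+215/56·τ³=-1541/448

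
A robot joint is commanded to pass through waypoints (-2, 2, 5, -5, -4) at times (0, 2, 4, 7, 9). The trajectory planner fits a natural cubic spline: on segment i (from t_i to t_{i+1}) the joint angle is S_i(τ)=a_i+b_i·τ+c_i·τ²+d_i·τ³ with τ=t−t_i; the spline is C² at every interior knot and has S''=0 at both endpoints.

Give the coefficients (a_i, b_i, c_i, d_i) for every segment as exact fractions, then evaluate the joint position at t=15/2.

  seg 0: a=-2 b=3683/2064 c=0 d=445/8256
  seg 1: a=2 b=2509/1032 c=445/1376 d=-3257/8256
  seg 2: a=5 b=-2083/2064 c=-703/344 d=291/688
  seg 3: a=-5 b=-955/516 c=1213/688 d=-1213/4128
S(15/2) = -60779/11008

Δ: Δ0=2, Δ1=3/2, Δ2=-10/3, Δ3=1/2
row 1: diag=8, rhs=-3; c'=1/4, d'=-3/8
row 2: denom=10−2·1/4=19/2; d'=(-29−2·-3/8)/(19/2)=-113/38
row 3: denom=10−3·6/19=172/19; d'=(23−3·-113/38)/(172/19)=1213/344
back: M3=1213/344
back: M2=-113/38−6/19·1213/344=-703/172
back: M1=-3/8−1/4·-703/172=445/688
M: M0=0, M1=445/688, M2=-703/172, M3=1213/344, M4=0
seg 0: a=-2, c=M0/2=0, d=(M1−M0)/(6·2)=445/8256, b=Δ0−h0·(2M0+M1)/6=3683/2064
seg 1: a=2, c=M1/2=445/1376, d=(M2−M1)/(6·2)=-3257/8256, b=Δ1−h1·(2M1+M2)/6=2509/1032
seg 2: a=5, c=M2/2=-703/344, d=(M3−M2)/(6·3)=291/688, b=Δ2−h2·(2M2+M3)/6=-2083/2064
seg 3: a=-5, c=M3/2=1213/688, d=(M4−M3)/(6·2)=-1213/4128, b=Δ3−h3·(2M3+M4)/6=-955/516
t_q=15/2 → seg 3, τ=1/2; S=-5+-955/516·τ+1213/688·τ²+-1213/4128·τ³=-60779/11008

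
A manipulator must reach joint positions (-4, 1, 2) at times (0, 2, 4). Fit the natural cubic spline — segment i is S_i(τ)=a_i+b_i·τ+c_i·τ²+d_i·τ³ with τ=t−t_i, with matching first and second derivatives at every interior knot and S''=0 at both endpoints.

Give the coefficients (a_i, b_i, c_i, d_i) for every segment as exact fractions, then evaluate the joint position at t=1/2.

Δ: Δ0=5/2, Δ1=1/2
row 1: diag=8, rhs=-12; c'=1/4, d'=-3/2
back: M1=-3/2
M: M0=0, M1=-3/2, M2=0
seg 0: a=-4, c=M0/2=0, d=(M1−M0)/(6·2)=-1/8, b=Δ0−h0·(2M0+M1)/6=3
seg 1: a=1, c=M1/2=-3/4, d=(M2−M1)/(6·2)=1/8, b=Δ1−h1·(2M1+M2)/6=3/2
t_q=1/2 → seg 0, τ=1/2; S=-4+3·τ+0·τ²+-1/8·τ³=-161/64

  seg 0: a=-4 b=3 c=0 d=-1/8
  seg 1: a=1 b=3/2 c=-3/4 d=1/8
S(1/2) = -161/64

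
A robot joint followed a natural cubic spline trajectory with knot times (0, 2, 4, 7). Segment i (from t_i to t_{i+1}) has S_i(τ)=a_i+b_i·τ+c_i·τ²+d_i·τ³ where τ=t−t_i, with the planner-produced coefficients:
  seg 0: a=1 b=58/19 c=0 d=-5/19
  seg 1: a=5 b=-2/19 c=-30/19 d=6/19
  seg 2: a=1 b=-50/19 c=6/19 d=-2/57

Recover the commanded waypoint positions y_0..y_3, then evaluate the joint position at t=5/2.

y_0=1 y_1=5 y_2=1 y_3=-5
S(5/2) = 349/76

y_0 = S_0(0) = a_0 = 1
y_1 = S_1(0) = a_1 = 5
y_2 = S_2(0) = a_2 = 1
y_3 = S_2(3) = -5
t_q=5/2 is in segment 1 (τ=1/2); S_1(τ)=349/76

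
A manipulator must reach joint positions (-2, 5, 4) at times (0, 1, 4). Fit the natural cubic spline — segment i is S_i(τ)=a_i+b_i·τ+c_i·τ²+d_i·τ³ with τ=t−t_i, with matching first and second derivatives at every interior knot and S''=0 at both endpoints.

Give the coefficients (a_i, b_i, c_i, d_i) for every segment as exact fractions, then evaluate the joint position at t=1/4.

  seg 0: a=-2 b=95/12 c=0 d=-11/12
  seg 1: a=5 b=31/6 c=-11/4 d=11/36
S(1/4) = -9/256

Δ: Δ0=7, Δ1=-1/3
row 1: diag=8, rhs=-44; c'=3/8, d'=-11/2
back: M1=-11/2
M: M0=0, M1=-11/2, M2=0
seg 0: a=-2, c=M0/2=0, d=(M1−M0)/(6·1)=-11/12, b=Δ0−h0·(2M0+M1)/6=95/12
seg 1: a=5, c=M1/2=-11/4, d=(M2−M1)/(6·3)=11/36, b=Δ1−h1·(2M1+M2)/6=31/6
t_q=1/4 → seg 0, τ=1/4; S=-2+95/12·τ+0·τ²+-11/12·τ³=-9/256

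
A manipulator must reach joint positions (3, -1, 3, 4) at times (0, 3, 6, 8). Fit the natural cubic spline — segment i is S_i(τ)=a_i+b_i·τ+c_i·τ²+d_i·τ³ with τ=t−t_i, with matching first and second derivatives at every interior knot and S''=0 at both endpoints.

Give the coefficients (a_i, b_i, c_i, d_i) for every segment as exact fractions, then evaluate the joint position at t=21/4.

  seg 0: a=3 b=-157/74 c=0 d=175/1998
  seg 1: a=-1 b=9/37 c=175/222 d=-283/1998
  seg 2: a=3 b=85/74 c=-18/37 d=3/37
S(21/4) = 9115/4736

Δ: Δ0=-4/3, Δ1=4/3, Δ2=1/2
row 1: diag=12, rhs=16; c'=1/4, d'=4/3
row 2: denom=10−3·1/4=37/4; d'=(-5−3·4/3)/(37/4)=-36/37
back: M2=-36/37
back: M1=4/3−1/4·-36/37=175/111
M: M0=0, M1=175/111, M2=-36/37, M3=0
seg 0: a=3, c=M0/2=0, d=(M1−M0)/(6·3)=175/1998, b=Δ0−h0·(2M0+M1)/6=-157/74
seg 1: a=-1, c=M1/2=175/222, d=(M2−M1)/(6·3)=-283/1998, b=Δ1−h1·(2M1+M2)/6=9/37
seg 2: a=3, c=M2/2=-18/37, d=(M3−M2)/(6·2)=3/37, b=Δ2−h2·(2M2+M3)/6=85/74
t_q=21/4 → seg 1, τ=9/4; S=-1+9/37·τ+175/222·τ²+-283/1998·τ³=9115/4736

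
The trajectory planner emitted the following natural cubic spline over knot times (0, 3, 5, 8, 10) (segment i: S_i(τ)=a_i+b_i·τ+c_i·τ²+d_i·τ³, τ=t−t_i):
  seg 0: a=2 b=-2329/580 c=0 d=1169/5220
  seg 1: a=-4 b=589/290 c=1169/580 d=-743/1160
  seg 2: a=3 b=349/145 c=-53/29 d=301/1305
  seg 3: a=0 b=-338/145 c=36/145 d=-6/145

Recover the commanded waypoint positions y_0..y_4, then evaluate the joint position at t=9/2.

y_0=2 y_1=-4 y_2=3 y_3=0 y_4=-4
S(9/2) = 2635/1856

y_0 = S_0(0) = a_0 = 2
y_1 = S_1(0) = a_1 = -4
y_2 = S_2(0) = a_2 = 3
y_3 = S_3(0) = a_3 = 0
y_4 = S_3(2) = -4
t_q=9/2 is in segment 1 (τ=3/2); S_1(τ)=2635/1856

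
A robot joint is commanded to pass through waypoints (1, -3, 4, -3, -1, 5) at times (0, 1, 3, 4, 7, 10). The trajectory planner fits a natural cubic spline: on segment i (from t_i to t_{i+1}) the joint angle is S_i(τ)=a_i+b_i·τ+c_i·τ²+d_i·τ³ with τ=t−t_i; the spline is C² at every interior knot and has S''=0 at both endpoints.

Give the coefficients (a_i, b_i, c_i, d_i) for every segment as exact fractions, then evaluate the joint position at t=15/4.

  seg 0: a=1 b=-4169/678 c=0 d=1457/678
  seg 1: a=-3 b=101/339 c=1457/226 d=-6571/2712
  seg 2: a=4 b=-2027/678 c=-3657/452 d=5533/1356
  seg 3: a=-3 b=-9397/1356 c=469/113 d=-6583/12204
  seg 4: a=-1 b=2311/678 c=-955/1356 d=955/12204
S(15/4) = -31007/28928

Δ: Δ0=-4, Δ1=7/2, Δ2=-7, Δ3=2/3, Δ4=2
row 1: diag=6, rhs=45; c'=1/3, d'=15/2
row 2: denom=6−2·1/3=16/3; d'=(-63−2·15/2)/(16/3)=-117/8
row 3: denom=8−1·3/16=125/16; d'=(46−1·-117/8)/(125/16)=194/25
row 4: denom=12−3·48/125=1356/125; d'=(8−3·194/25)/(1356/125)=-955/678
back: M4=-955/678
back: M3=194/25−48/125·-955/678=938/113
back: M2=-117/8−3/16·938/113=-3657/226
back: M1=15/2−1/3·-3657/226=1457/113
M: M0=0, M1=1457/113, M2=-3657/226, M3=938/113, M4=-955/678, M5=0
seg 0: a=1, c=M0/2=0, d=(M1−M0)/(6·1)=1457/678, b=Δ0−h0·(2M0+M1)/6=-4169/678
seg 1: a=-3, c=M1/2=1457/226, d=(M2−M1)/(6·2)=-6571/2712, b=Δ1−h1·(2M1+M2)/6=101/339
seg 2: a=4, c=M2/2=-3657/452, d=(M3−M2)/(6·1)=5533/1356, b=Δ2−h2·(2M2+M3)/6=-2027/678
seg 3: a=-3, c=M3/2=469/113, d=(M4−M3)/(6·3)=-6583/12204, b=Δ3−h3·(2M3+M4)/6=-9397/1356
seg 4: a=-1, c=M4/2=-955/1356, d=(M5−M4)/(6·3)=955/12204, b=Δ4−h4·(2M4+M5)/6=2311/678
t_q=15/4 → seg 2, τ=3/4; S=4+-2027/678·τ+-3657/452·τ²+5533/1356·τ³=-31007/28928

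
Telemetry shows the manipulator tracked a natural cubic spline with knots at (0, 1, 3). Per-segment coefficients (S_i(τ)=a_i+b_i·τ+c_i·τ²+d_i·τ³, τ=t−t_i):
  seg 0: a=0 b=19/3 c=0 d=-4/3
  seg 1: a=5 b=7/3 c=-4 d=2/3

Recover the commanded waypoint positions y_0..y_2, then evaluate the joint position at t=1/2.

y_0 = S_0(0) = a_0 = 0
y_1 = S_1(0) = a_1 = 5
y_2 = S_1(2) = -1
t_q=1/2 is in segment 0 (τ=1/2); S_0(τ)=3

y_0=0 y_1=5 y_2=-1
S(1/2) = 3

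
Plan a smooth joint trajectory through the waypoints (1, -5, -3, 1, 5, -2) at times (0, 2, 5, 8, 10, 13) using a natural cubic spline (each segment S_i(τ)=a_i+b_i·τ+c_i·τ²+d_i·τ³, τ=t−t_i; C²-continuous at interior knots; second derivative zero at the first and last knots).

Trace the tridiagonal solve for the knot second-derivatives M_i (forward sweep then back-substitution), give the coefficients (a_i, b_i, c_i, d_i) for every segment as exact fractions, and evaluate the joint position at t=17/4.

Δ: Δ0=-3, Δ1=2/3, Δ2=4/3, Δ3=2, Δ4=-7/3
row 1: diag=10, rhs=22; c'=3/10, d'=11/5
row 2: denom=12−3·3/10=111/10; d'=(4−3·11/5)/(111/10)=-26/111
row 3: denom=10−3·10/37=340/37; d'=(4−3·-26/111)/(340/37)=87/170
row 4: denom=10−2·37/170=813/85; d'=(-26−2·87/170)/(813/85)=-2297/813
back: M4=-2297/813
back: M3=87/170−37/170·-2297/813=916/813
back: M2=-26/111−10/37·916/813=-146/271
back: M1=11/5−3/10·-146/271=640/271
M: M0=0, M1=640/271, M2=-146/271, M3=916/813, M4=-2297/813, M5=0
seg 0: a=1, c=M0/2=0, d=(M1−M0)/(6·2)=160/813, b=Δ0−h0·(2M0+M1)/6=-3079/813
seg 1: a=-5, c=M1/2=320/271, d=(M2−M1)/(6·3)=-131/813, b=Δ1−h1·(2M1+M2)/6=-1159/813
seg 2: a=-3, c=M2/2=-73/271, d=(M3−M2)/(6·3)=677/7317, b=Δ2−h2·(2M2+M3)/6=1064/813
seg 3: a=1, c=M3/2=458/813, d=(M4−M3)/(6·2)=-357/1084, b=Δ3−h3·(2M3+M4)/6=1781/813
seg 4: a=5, c=M4/2=-2297/1626, d=(M5−M4)/(6·3)=2297/14634, b=Δ4−h4·(2M4+M5)/6=400/813
t_q=17/4 → seg 1, τ=9/4; S=-5+-1159/813·τ+320/271·τ²+-131/813·τ³=-70505/17344

  seg 0: a=1 b=-3079/813 c=0 d=160/813
  seg 1: a=-5 b=-1159/813 c=320/271 d=-131/813
  seg 2: a=-3 b=1064/813 c=-73/271 d=677/7317
  seg 3: a=1 b=1781/813 c=458/813 d=-357/1084
  seg 4: a=5 b=400/813 c=-2297/1626 d=2297/14634
S(17/4) = -70505/17344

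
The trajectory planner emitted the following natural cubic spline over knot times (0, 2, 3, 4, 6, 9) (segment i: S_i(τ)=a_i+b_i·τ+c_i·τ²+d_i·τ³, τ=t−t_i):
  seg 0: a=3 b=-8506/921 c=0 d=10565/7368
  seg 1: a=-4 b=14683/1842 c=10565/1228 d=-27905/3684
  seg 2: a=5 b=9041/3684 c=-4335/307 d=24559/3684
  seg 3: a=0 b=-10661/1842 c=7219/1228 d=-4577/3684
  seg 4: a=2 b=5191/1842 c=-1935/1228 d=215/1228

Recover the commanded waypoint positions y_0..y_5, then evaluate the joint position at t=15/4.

y_0 = S_0(0) = a_0 = 3
y_1 = S_1(0) = a_1 = -4
y_2 = S_2(0) = a_2 = 5
y_3 = S_3(0) = a_3 = 0
y_4 = S_4(0) = a_4 = 2
y_5 = S_4(3) = 1
t_q=15/4 is in segment 2 (τ=3/4); S_2(τ)=134407/78592

y_0=3 y_1=-4 y_2=5 y_3=0 y_4=2 y_5=1
S(15/4) = 134407/78592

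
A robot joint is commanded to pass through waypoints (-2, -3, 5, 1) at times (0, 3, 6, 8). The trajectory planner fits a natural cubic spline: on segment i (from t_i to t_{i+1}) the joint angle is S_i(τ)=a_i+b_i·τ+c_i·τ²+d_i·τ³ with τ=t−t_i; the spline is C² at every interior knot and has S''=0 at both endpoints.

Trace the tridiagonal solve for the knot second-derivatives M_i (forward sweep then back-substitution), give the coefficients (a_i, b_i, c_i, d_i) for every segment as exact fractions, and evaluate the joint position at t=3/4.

Δ: Δ0=-1/3, Δ1=8/3, Δ2=-2
row 1: diag=12, rhs=18; c'=1/4, d'=3/2
row 2: denom=10−3·1/4=37/4; d'=(-28−3·3/2)/(37/4)=-130/37
back: M2=-130/37
back: M1=3/2−1/4·-130/37=88/37
M: M0=0, M1=88/37, M2=-130/37, M3=0
seg 0: a=-2, c=M0/2=0, d=(M1−M0)/(6·3)=44/333, b=Δ0−h0·(2M0+M1)/6=-169/111
seg 1: a=-3, c=M1/2=44/37, d=(M2−M1)/(6·3)=-109/333, b=Δ1−h1·(2M1+M2)/6=227/111
seg 2: a=5, c=M2/2=-65/37, d=(M3−M2)/(6·2)=65/222, b=Δ2−h2·(2M2+M3)/6=38/111
t_q=3/4 → seg 0, τ=3/4; S=-2+-169/111·τ+0·τ²+44/333·τ³=-1827/592

  seg 0: a=-2 b=-169/111 c=0 d=44/333
  seg 1: a=-3 b=227/111 c=44/37 d=-109/333
  seg 2: a=5 b=38/111 c=-65/37 d=65/222
S(3/4) = -1827/592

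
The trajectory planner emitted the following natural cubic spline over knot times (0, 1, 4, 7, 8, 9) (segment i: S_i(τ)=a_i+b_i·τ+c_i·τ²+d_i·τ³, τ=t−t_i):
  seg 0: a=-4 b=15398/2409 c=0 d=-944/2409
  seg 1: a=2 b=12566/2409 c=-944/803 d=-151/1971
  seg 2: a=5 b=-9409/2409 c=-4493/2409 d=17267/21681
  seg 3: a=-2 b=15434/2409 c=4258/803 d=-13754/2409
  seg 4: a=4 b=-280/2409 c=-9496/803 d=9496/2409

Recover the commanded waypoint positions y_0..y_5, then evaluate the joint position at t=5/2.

y_0 = S_0(0) = a_0 = -4
y_1 = S_1(0) = a_1 = 2
y_2 = S_2(0) = a_2 = 5
y_3 = S_3(0) = a_3 = -2
y_4 = S_4(0) = a_4 = 4
y_5 = S_4(1) = -4
t_q=5/2 is in segment 1 (τ=3/2); S_1(τ)=44459/6424

y_0=-4 y_1=2 y_2=5 y_3=-2 y_4=4 y_5=-4
S(5/2) = 44459/6424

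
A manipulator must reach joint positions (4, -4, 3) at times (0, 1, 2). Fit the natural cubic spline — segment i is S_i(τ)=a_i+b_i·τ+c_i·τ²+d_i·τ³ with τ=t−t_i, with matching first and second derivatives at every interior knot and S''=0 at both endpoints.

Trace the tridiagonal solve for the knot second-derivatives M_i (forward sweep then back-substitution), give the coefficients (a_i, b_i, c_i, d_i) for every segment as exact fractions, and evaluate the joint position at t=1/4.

  seg 0: a=4 b=-47/4 c=0 d=15/4
  seg 1: a=-4 b=-1/2 c=45/4 d=-15/4
S(1/4) = 287/256

Δ: Δ0=-8, Δ1=7
row 1: diag=4, rhs=90; c'=1/4, d'=45/2
back: M1=45/2
M: M0=0, M1=45/2, M2=0
seg 0: a=4, c=M0/2=0, d=(M1−M0)/(6·1)=15/4, b=Δ0−h0·(2M0+M1)/6=-47/4
seg 1: a=-4, c=M1/2=45/4, d=(M2−M1)/(6·1)=-15/4, b=Δ1−h1·(2M1+M2)/6=-1/2
t_q=1/4 → seg 0, τ=1/4; S=4+-47/4·τ+0·τ²+15/4·τ³=287/256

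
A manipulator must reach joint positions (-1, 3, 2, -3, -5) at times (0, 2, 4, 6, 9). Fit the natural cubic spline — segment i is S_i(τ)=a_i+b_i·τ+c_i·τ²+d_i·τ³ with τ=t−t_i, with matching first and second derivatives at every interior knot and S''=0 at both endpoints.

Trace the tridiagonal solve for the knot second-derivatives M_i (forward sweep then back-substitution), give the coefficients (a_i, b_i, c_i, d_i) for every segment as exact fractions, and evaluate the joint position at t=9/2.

  seg 0: a=-1 b=533/213 c=0 d=-107/852
  seg 1: a=3 b=212/213 c=-107/142 d=5/1704
  seg 2: a=2 b=-845/426 c=-209/284 d=407/1704
  seg 3: a=-3 b=-439/213 c=99/142 d=-11/142
S(9/2) = 3881/4544

Δ: Δ0=2, Δ1=-1/2, Δ2=-5/2, Δ3=-2/3
row 1: diag=8, rhs=-15; c'=1/4, d'=-15/8
row 2: denom=8−2·1/4=15/2; d'=(-12−2·-15/8)/(15/2)=-11/10
row 3: denom=10−2·4/15=142/15; d'=(11−2·-11/10)/(142/15)=99/71
back: M3=99/71
back: M2=-11/10−4/15·99/71=-209/142
back: M1=-15/8−1/4·-209/142=-107/71
M: M0=0, M1=-107/71, M2=-209/142, M3=99/71, M4=0
seg 0: a=-1, c=M0/2=0, d=(M1−M0)/(6·2)=-107/852, b=Δ0−h0·(2M0+M1)/6=533/213
seg 1: a=3, c=M1/2=-107/142, d=(M2−M1)/(6·2)=5/1704, b=Δ1−h1·(2M1+M2)/6=212/213
seg 2: a=2, c=M2/2=-209/284, d=(M3−M2)/(6·2)=407/1704, b=Δ2−h2·(2M2+M3)/6=-845/426
seg 3: a=-3, c=M3/2=99/142, d=(M4−M3)/(6·3)=-11/142, b=Δ3−h3·(2M3+M4)/6=-439/213
t_q=9/2 → seg 2, τ=1/2; S=2+-845/426·τ+-209/284·τ²+407/1704·τ³=3881/4544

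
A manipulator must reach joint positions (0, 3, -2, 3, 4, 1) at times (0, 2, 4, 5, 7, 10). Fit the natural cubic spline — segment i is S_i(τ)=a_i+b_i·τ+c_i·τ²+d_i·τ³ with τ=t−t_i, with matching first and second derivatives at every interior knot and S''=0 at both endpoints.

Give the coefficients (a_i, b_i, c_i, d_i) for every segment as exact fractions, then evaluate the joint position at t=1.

Δ: Δ0=3/2, Δ1=-5/2, Δ2=5, Δ3=1/2, Δ4=-1
row 1: diag=8, rhs=-24; c'=1/4, d'=-3
row 2: denom=6−2·1/4=11/2; d'=(45−2·-3)/(11/2)=102/11
row 3: denom=6−1·2/11=64/11; d'=(-27−1·102/11)/(64/11)=-399/64
row 4: denom=10−2·11/32=149/16; d'=(-9−2·-399/64)/(149/16)=111/298
back: M4=111/298
back: M3=-399/64−11/32·111/298=-948/149
back: M2=102/11−2/11·-948/149=1554/149
back: M1=-3−1/4·1554/149=-1671/298
M: M0=0, M1=-1671/298, M2=1554/149, M3=-948/149, M4=111/298, M5=0
seg 0: a=0, c=M0/2=0, d=(M1−M0)/(6·2)=-557/1192, b=Δ0−h0·(2M0+M1)/6=502/149
seg 1: a=3, c=M1/2=-1671/596, d=(M2−M1)/(6·2)=1593/1192, b=Δ1−h1·(2M1+M2)/6=-667/298
seg 2: a=-2, c=M2/2=777/149, d=(M3−M2)/(6·1)=-417/149, b=Δ2−h2·(2M2+M3)/6=385/149
seg 3: a=3, c=M3/2=-474/149, d=(M4−M3)/(6·2)=669/1192, b=Δ3−h3·(2M3+M4)/6=688/149
seg 4: a=4, c=M4/2=111/596, d=(M5−M4)/(6·3)=-37/1788, b=Δ4−h4·(2M4+M5)/6=-409/298
t_q=1 → seg 0, τ=1; S=0+502/149·τ+0·τ²+-557/1192·τ³=3459/1192

  seg 0: a=0 b=502/149 c=0 d=-557/1192
  seg 1: a=3 b=-667/298 c=-1671/596 d=1593/1192
  seg 2: a=-2 b=385/149 c=777/149 d=-417/149
  seg 3: a=3 b=688/149 c=-474/149 d=669/1192
  seg 4: a=4 b=-409/298 c=111/596 d=-37/1788
S(1) = 3459/1192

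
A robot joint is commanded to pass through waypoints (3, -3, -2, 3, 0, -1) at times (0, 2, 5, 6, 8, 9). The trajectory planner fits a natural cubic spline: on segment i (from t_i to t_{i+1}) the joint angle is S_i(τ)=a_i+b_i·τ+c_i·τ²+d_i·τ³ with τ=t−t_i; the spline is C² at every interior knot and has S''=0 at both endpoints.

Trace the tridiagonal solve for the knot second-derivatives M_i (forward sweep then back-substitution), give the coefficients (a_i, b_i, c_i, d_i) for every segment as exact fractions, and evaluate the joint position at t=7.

  seg 0: a=3 b=-5375/1659 c=0 d=199/3318
  seg 1: a=-3 b=-4181/1659 c=199/553 d=109/553
  seg 2: a=-2 b=8230/1659 c=1180/553 d=-3475/1659
  seg 3: a=3 b=4885/1659 c=-2295/553 d=12793/13272
  seg 4: a=0 b=-6931/3318 c=3613/2212 d=-3613/6636
S(7) = 12203/4424

Δ: Δ0=-3, Δ1=1/3, Δ2=5, Δ3=-3/2, Δ4=-1
row 1: diag=10, rhs=20; c'=3/10, d'=2
row 2: denom=8−3·3/10=71/10; d'=(28−3·2)/(71/10)=220/71
row 3: denom=6−1·10/71=416/71; d'=(-39−1·220/71)/(416/71)=-2989/416
row 4: denom=6−2·71/208=553/104; d'=(3−2·-2989/416)/(553/104)=3613/1106
back: M4=3613/1106
back: M3=-2989/416−71/208·3613/1106=-4590/553
back: M2=220/71−10/71·-4590/553=2360/553
back: M1=2−3/10·2360/553=398/553
M: M0=0, M1=398/553, M2=2360/553, M3=-4590/553, M4=3613/1106, M5=0
seg 0: a=3, c=M0/2=0, d=(M1−M0)/(6·2)=199/3318, b=Δ0−h0·(2M0+M1)/6=-5375/1659
seg 1: a=-3, c=M1/2=199/553, d=(M2−M1)/(6·3)=109/553, b=Δ1−h1·(2M1+M2)/6=-4181/1659
seg 2: a=-2, c=M2/2=1180/553, d=(M3−M2)/(6·1)=-3475/1659, b=Δ2−h2·(2M2+M3)/6=8230/1659
seg 3: a=3, c=M3/2=-2295/553, d=(M4−M3)/(6·2)=12793/13272, b=Δ3−h3·(2M3+M4)/6=4885/1659
seg 4: a=0, c=M4/2=3613/2212, d=(M5−M4)/(6·1)=-3613/6636, b=Δ4−h4·(2M4+M5)/6=-6931/3318
t_q=7 → seg 3, τ=1; S=3+4885/1659·τ+-2295/553·τ²+12793/13272·τ³=12203/4424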